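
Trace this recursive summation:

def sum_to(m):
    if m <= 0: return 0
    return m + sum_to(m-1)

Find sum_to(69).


sum_to(69)
= 69 + 68 + 67 + 66 + 65 + 64 + 63 + 62 + 61 + 60 + 59 + 58 + 57 + 56 + 55 + 54 + 53 + 52 + 51 + 50 + 49 + 48 + 47 + 46 + 45 + 44 + 43 + 42 + 41 + 40 + 39 + 38 + 37 + 36 + 35 + 34 + 33 + 32 + 31 + 30 + 29 + 28 + 27 + 26 + 25 + 24 + 23 + 22 + 21 + 20 + 19 + 18 + 17 + 16 + 15 + 14 + 13 + 12 + 11 + 10 + 9 + 8 + 7 + 6 + 5 + 4 + 3 + 2 + 1 + sum_to(0)
= 69 + 68 + 67 + 66 + 65 + 64 + 63 + 62 + 61 + 60 + 59 + 58 + 57 + 56 + 55 + 54 + 53 + 52 + 51 + 50 + 49 + 48 + 47 + 46 + 45 + 44 + 43 + 42 + 41 + 40 + 39 + 38 + 37 + 36 + 35 + 34 + 33 + 32 + 31 + 30 + 29 + 28 + 27 + 26 + 25 + 24 + 23 + 22 + 21 + 20 + 19 + 18 + 17 + 16 + 15 + 14 + 13 + 12 + 11 + 10 + 9 + 8 + 7 + 6 + 5 + 4 + 3 + 2 + 1 + 0
= 2415

2415


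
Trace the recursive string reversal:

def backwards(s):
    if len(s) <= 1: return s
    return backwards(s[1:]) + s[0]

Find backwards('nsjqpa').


backwards('nsjqpa') = backwards('sjqpa') + 'n'
backwards('sjqpa') = backwards('jqpa') + 's'
backwards('jqpa') = backwards('qpa') + 'j'
backwards('qpa') = backwards('pa') + 'q'
backwards('pa') = backwards('a') + 'p'
backwards('a') = 'a'  (base case)
Concatenating: 'a' + 'p' + 'q' + 'j' + 's' + 'n' = 'apqjsn'

apqjsn


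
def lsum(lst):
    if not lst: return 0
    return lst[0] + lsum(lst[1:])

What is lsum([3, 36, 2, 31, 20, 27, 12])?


lsum([3, 36, 2, 31, 20, 27, 12]) = 3 + lsum([36, 2, 31, 20, 27, 12])
lsum([36, 2, 31, 20, 27, 12]) = 36 + lsum([2, 31, 20, 27, 12])
lsum([2, 31, 20, 27, 12]) = 2 + lsum([31, 20, 27, 12])
lsum([31, 20, 27, 12]) = 31 + lsum([20, 27, 12])
lsum([20, 27, 12]) = 20 + lsum([27, 12])
lsum([27, 12]) = 27 + lsum([12])
lsum([12]) = 12 + lsum([])
lsum([]) = 0  (base case)
Total: 3 + 36 + 2 + 31 + 20 + 27 + 12 + 0 = 131

131


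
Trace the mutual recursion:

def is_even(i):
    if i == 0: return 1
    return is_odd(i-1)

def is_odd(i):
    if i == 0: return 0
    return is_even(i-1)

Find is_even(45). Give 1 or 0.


is_even(45) = is_odd(44)
is_odd(44) = is_even(43)
is_even(43) = is_odd(42)
is_odd(42) = is_even(41)
is_even(41) = is_odd(40)
is_odd(40) = is_even(39)
is_even(39) = is_odd(38)
is_odd(38) = is_even(37)
is_even(37) = is_odd(36)
is_odd(36) = is_even(35)
is_even(35) = is_odd(34)
is_odd(34) = is_even(33)
is_even(33) = is_odd(32)
is_odd(32) = is_even(31)
is_even(31) = is_odd(30)
is_odd(30) = is_even(29)
is_even(29) = is_odd(28)
is_odd(28) = is_even(27)
is_even(27) = is_odd(26)
is_odd(26) = is_even(25)
is_even(25) = is_odd(24)
is_odd(24) = is_even(23)
is_even(23) = is_odd(22)
is_odd(22) = is_even(21)
is_even(21) = is_odd(20)
is_odd(20) = is_even(19)
is_even(19) = is_odd(18)
is_odd(18) = is_even(17)
is_even(17) = is_odd(16)
is_odd(16) = is_even(15)
is_even(15) = is_odd(14)
is_odd(14) = is_even(13)
is_even(13) = is_odd(12)
is_odd(12) = is_even(11)
is_even(11) = is_odd(10)
is_odd(10) = is_even(9)
is_even(9) = is_odd(8)
is_odd(8) = is_even(7)
is_even(7) = is_odd(6)
is_odd(6) = is_even(5)
is_even(5) = is_odd(4)
is_odd(4) = is_even(3)
is_even(3) = is_odd(2)
is_odd(2) = is_even(1)
is_even(1) = is_odd(0)
is_odd(0) = 0  (base case)
Result: 0

0


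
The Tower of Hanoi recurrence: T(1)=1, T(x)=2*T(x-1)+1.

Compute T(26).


T(26) = 2 * T(25) + 1
T(25) = 2 * T(24) + 1
T(24) = 2 * T(23) + 1
T(23) = 2 * T(22) + 1
T(22) = 2 * T(21) + 1
T(21) = 2 * T(20) + 1
T(20) = 2 * T(19) + 1
T(19) = 2 * T(18) + 1
T(18) = 2 * T(17) + 1
T(17) = 2 * T(16) + 1
T(16) = 2 * T(15) + 1
T(15) = 2 * T(14) + 1
T(14) = 2 * T(13) + 1
T(13) = 2 * T(12) + 1
T(12) = 2 * T(11) + 1
T(11) = 2 * T(10) + 1
T(10) = 2 * T(9) + 1
T(9) = 2 * T(8) + 1
T(8) = 2 * T(7) + 1
T(7) = 2 * T(6) + 1
T(6) = 2 * T(5) + 1
T(5) = 2 * T(4) + 1
T(4) = 2 * T(3) + 1
T(3) = 2 * T(2) + 1
T(2) = 2 * T(1) + 1
T(1) = 1  (base case)
T(2) = 2 * 1 + 1 = 3
T(3) = 2 * 3 + 1 = 7
T(4) = 2 * 7 + 1 = 15
T(5) = 2 * 15 + 1 = 31
T(6) = 2 * 31 + 1 = 63
T(7) = 2 * 63 + 1 = 127
T(8) = 2 * 127 + 1 = 255
T(9) = 2 * 255 + 1 = 511
T(10) = 2 * 511 + 1 = 1023
T(11) = 2 * 1023 + 1 = 2047
T(12) = 2 * 2047 + 1 = 4095
T(13) = 2 * 4095 + 1 = 8191
T(14) = 2 * 8191 + 1 = 16383
T(15) = 2 * 16383 + 1 = 32767
T(16) = 2 * 32767 + 1 = 65535
T(17) = 2 * 65535 + 1 = 131071
T(18) = 2 * 131071 + 1 = 262143
T(19) = 2 * 262143 + 1 = 524287
T(20) = 2 * 524287 + 1 = 1048575
T(21) = 2 * 1048575 + 1 = 2097151
T(22) = 2 * 2097151 + 1 = 4194303
T(23) = 2 * 4194303 + 1 = 8388607
T(24) = 2 * 8388607 + 1 = 16777215
T(25) = 2 * 16777215 + 1 = 33554431
T(26) = 2 * 33554431 + 1 = 67108863

67108863


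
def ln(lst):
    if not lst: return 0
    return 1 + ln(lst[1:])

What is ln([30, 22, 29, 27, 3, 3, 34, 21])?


ln([30, 22, 29, 27, 3, 3, 34, 21]) = 1 + ln([22, 29, 27, 3, 3, 34, 21])
ln([22, 29, 27, 3, 3, 34, 21]) = 1 + ln([29, 27, 3, 3, 34, 21])
ln([29, 27, 3, 3, 34, 21]) = 1 + ln([27, 3, 3, 34, 21])
ln([27, 3, 3, 34, 21]) = 1 + ln([3, 3, 34, 21])
ln([3, 3, 34, 21]) = 1 + ln([3, 34, 21])
ln([3, 34, 21]) = 1 + ln([34, 21])
ln([34, 21]) = 1 + ln([21])
ln([21]) = 1 + ln([])
ln([]) = 0  (base case)
Unwinding: 1 + 1 + 1 + 1 + 1 + 1 + 1 + 1 + 0 = 8

8


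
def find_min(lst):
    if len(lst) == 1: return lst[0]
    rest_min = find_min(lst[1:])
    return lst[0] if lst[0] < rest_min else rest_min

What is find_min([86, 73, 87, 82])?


find_min([86, 73, 87, 82]): compare 86 with find_min([73, 87, 82])
find_min([73, 87, 82]): compare 73 with find_min([87, 82])
find_min([87, 82]): compare 87 with find_min([82])
find_min([82]) = 82  (base case)
Compare 87 with 82 -> 82
Compare 73 with 82 -> 73
Compare 86 with 73 -> 73

73


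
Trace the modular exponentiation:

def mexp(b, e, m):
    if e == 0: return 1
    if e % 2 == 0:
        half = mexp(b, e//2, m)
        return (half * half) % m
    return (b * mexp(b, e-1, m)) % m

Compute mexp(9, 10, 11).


mexp(9, 10, 11): e is even, compute mexp(9, 5, 11)
  mexp(9, 5, 11): e is odd, compute mexp(9, 4, 11)
    mexp(9, 4, 11): e is even, compute mexp(9, 2, 11)
      mexp(9, 2, 11): e is even, compute mexp(9, 1, 11)
        mexp(9, 1, 11): e is odd, compute mexp(9, 0, 11)
          mexp(9, 0, 11) = 1
        (9 * 1) % 11 = 9
      half=9, (9*9) % 11 = 4
    half=4, (4*4) % 11 = 5
  (9 * 5) % 11 = 1
half=1, (1*1) % 11 = 1

1


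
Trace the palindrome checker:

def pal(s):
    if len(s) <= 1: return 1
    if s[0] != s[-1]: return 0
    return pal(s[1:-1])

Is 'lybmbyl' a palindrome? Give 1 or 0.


pal('lybmbyl'): s[0]='l' == s[-1]='l' -> check pal('ybmby')
pal('ybmby'): s[0]='y' == s[-1]='y' -> check pal('bmb')
pal('bmb'): s[0]='b' == s[-1]='b' -> check pal('m')
pal('m'): len <= 1 -> return 1  (base case)
Result: 1 (palindrome)

1


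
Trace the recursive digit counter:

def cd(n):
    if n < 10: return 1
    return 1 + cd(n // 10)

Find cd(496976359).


cd(496976359) = 1 + cd(49697635)
cd(49697635) = 1 + cd(4969763)
cd(4969763) = 1 + cd(496976)
cd(496976) = 1 + cd(49697)
cd(49697) = 1 + cd(4969)
cd(4969) = 1 + cd(496)
cd(496) = 1 + cd(49)
cd(49) = 1 + cd(4)
cd(4) = 1  (base case: 4 < 10)
Unwinding: 1 + 1 + 1 + 1 + 1 + 1 + 1 + 1 + 1 = 9

9


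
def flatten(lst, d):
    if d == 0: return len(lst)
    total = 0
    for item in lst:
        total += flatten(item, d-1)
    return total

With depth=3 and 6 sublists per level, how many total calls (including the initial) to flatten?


At depth 0 (root): 1 call
At depth 1: each of 1 parents calls flatten on 6 children = 6 calls
At depth 2: each of 6 parents calls flatten on 6 children = 36 calls
At depth 3: each of 36 parents calls flatten on 6 children = 216 calls
Total: 1 + 6 + 36 + 216 = 259

259


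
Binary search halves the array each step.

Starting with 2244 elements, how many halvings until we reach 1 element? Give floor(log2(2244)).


2244 / 2 = 1122
1122 / 2 = 561
561 / 2 = 280
280 / 2 = 140
140 / 2 = 70
70 / 2 = 35
35 / 2 = 17
17 / 2 = 8
8 / 2 = 4
4 / 2 = 2
2 / 2 = 1
Reached 1 after 11 halvings

11


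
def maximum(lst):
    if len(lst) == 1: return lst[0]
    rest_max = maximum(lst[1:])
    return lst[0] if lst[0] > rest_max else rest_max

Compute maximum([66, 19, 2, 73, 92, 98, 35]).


maximum([66, 19, 2, 73, 92, 98, 35]): compare 66 with maximum([19, 2, 73, 92, 98, 35])
maximum([19, 2, 73, 92, 98, 35]): compare 19 with maximum([2, 73, 92, 98, 35])
maximum([2, 73, 92, 98, 35]): compare 2 with maximum([73, 92, 98, 35])
maximum([73, 92, 98, 35]): compare 73 with maximum([92, 98, 35])
maximum([92, 98, 35]): compare 92 with maximum([98, 35])
maximum([98, 35]): compare 98 with maximum([35])
maximum([35]) = 35  (base case)
Compare 98 with 35 -> 98
Compare 92 with 98 -> 98
Compare 73 with 98 -> 98
Compare 2 with 98 -> 98
Compare 19 with 98 -> 98
Compare 66 with 98 -> 98

98


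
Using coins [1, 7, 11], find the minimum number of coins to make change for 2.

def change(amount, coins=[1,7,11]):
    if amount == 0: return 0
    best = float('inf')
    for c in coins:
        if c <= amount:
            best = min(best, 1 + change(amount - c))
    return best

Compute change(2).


Building up with DP:
change(0) = 0
change(1) = min(1+change(0)=1+0=1) = 1
change(2) = min(1+change(1)=1+1=2) = 2

2


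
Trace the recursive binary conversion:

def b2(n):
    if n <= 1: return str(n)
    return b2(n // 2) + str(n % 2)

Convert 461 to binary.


b2(461) = b2(230) + '1'
b2(230) = b2(115) + '0'
b2(115) = b2(57) + '1'
b2(57) = b2(28) + '1'
b2(28) = b2(14) + '0'
b2(14) = b2(7) + '0'
b2(7) = b2(3) + '1'
b2(3) = b2(1) + '1'
b2(1) = '1'  (base case)
Concatenating: '1' + '1' + '1' + '0' + '0' + '1' + '1' + '0' + '1' = '111001101'

111001101


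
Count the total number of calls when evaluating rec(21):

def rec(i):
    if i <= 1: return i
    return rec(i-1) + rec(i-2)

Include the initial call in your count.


Let C(n) = total calls for rec(n)
C(0) = 1, C(1) = 1
C(2) = 1 + C(1) + C(0) = 1 + 1 + 1 = 3
C(3) = 1 + C(2) + C(1) = 1 + 3 + 1 = 5
C(4) = 1 + C(3) + C(2) = 1 + 5 + 3 = 9
C(5) = 1 + C(4) + C(3) = 1 + 9 + 5 = 15
C(6) = 1 + C(5) + C(4) = 1 + 15 + 9 = 25
C(7) = 1 + C(6) + C(5) = 1 + 25 + 15 = 41
C(8) = 1 + C(7) + C(6) = 1 + 41 + 25 = 67
C(9) = 1 + C(8) + C(7) = 1 + 67 + 41 = 109
C(10) = 1 + C(9) + C(8) = 1 + 109 + 67 = 177
C(11) = 1 + C(10) + C(9) = 1 + 177 + 109 = 287
C(12) = 1 + C(11) + C(10) = 1 + 287 + 177 = 465
C(13) = 1 + C(12) + C(11) = 1 + 465 + 287 = 753
C(14) = 1 + C(13) + C(12) = 1 + 753 + 465 = 1219
C(15) = 1 + C(14) + C(13) = 1 + 1219 + 753 = 1973
C(16) = 1 + C(15) + C(14) = 1 + 1973 + 1219 = 3193
C(17) = 1 + C(16) + C(15) = 1 + 3193 + 1973 = 5167
C(18) = 1 + C(17) + C(16) = 1 + 5167 + 3193 = 8361
C(19) = 1 + C(18) + C(17) = 1 + 8361 + 5167 = 13529
C(20) = 1 + C(19) + C(18) = 1 + 13529 + 8361 = 21891
C(21) = 1 + C(20) + C(19) = 1 + 21891 + 13529 = 35421

35421


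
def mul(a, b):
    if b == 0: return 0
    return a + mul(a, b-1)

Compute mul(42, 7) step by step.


mul(42, 7) = 42 + mul(42, 6)
mul(42, 6) = 42 + mul(42, 5)
mul(42, 5) = 42 + mul(42, 4)
mul(42, 4) = 42 + mul(42, 3)
mul(42, 3) = 42 + mul(42, 2)
mul(42, 2) = 42 + mul(42, 1)
mul(42, 1) = 42 + mul(42, 0)
mul(42, 0) = 0  (base case)
Total: 42 + 42 + 42 + 42 + 42 + 42 + 42 + 0 = 294

294


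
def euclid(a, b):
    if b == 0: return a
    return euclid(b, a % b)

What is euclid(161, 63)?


euclid(161, 63) = euclid(63, 35)
euclid(63, 35) = euclid(35, 28)
euclid(35, 28) = euclid(28, 7)
euclid(28, 7) = euclid(7, 0)
euclid(7, 0) = 7  (base case)

7


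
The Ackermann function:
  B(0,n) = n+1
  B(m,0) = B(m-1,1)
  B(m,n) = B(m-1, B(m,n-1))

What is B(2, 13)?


B(2, 13) = B(1, B(2, 12))
  B(2, 12) = B(1, B(2, 11))
    B(2, 11) = B(1, B(2, 10))
      B(2, 10) = B(1, B(2, 9))
        B(2, 9) = B(1, B(2, 8))
          B(2, 8) = B(1, B(2, 7))
          B(2, 7) = B(1, B(2, 6))
          B(2, 6) = B(1, B(2, 5))
          B(2, 5) = B(1, B(2, 4))
          B(2, 4) = B(1, B(2, 3))
          B(2, 3) = B(1, B(2, 2))
          B(2, 2) = B(1, B(2, 1))
          B(2, 1) = B(1, B(2, 0))
          B(2, 0) = B(1, 1)
          B(1, 1) = B(0, B(1, 0))
          B(1, 0) = B(0, 1)
          B(0, 1) = 2
            = B(0, 2)
          B(0, 2) = 3
            = B(1, 3)
          B(1, 3) = B(0, B(1, 2))
          B(1, 2) = B(0, B(1, 1))
          B(1, 1) = B(0, B(1, 0))
          B(1, 0) = B(0, 1)
          B(0, 1) = 2
... (trace truncated)
Result: B(2, 13) = 29

29


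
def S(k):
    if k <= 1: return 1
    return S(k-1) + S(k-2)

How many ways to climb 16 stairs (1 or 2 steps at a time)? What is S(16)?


Building up from base cases:
S(0) = 1
S(1) = 1
S(2) = S(1) + S(0) = 1 + 1 = 2
S(3) = S(2) + S(1) = 2 + 1 = 3
S(4) = S(3) + S(2) = 3 + 2 = 5
S(5) = S(4) + S(3) = 5 + 3 = 8
S(6) = S(5) + S(4) = 8 + 5 = 13
S(7) = S(6) + S(5) = 13 + 8 = 21
S(8) = S(7) + S(6) = 21 + 13 = 34
S(9) = S(8) + S(7) = 34 + 21 = 55
S(10) = S(9) + S(8) = 55 + 34 = 89
S(11) = S(10) + S(9) = 89 + 55 = 144
S(12) = S(11) + S(10) = 144 + 89 = 233
S(13) = S(12) + S(11) = 233 + 144 = 377
S(14) = S(13) + S(12) = 377 + 233 = 610
S(15) = S(14) + S(13) = 610 + 377 = 987
S(16) = S(15) + S(14) = 987 + 610 = 1597

1597


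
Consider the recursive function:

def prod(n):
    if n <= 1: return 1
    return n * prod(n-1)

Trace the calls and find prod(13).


prod(13)
= 13 * prod(12)
= 13 * 12 * prod(11)
= 13 * 12 * 11 * prod(10)
= 13 * 12 * 11 * 10 * prod(9)
= 13 * 12 * 11 * 10 * 9 * prod(8)
= 13 * 12 * 11 * 10 * 9 * 8 * prod(7)
= 13 * 12 * 11 * 10 * 9 * 8 * 7 * prod(6)
= 13 * 12 * 11 * 10 * 9 * 8 * 7 * 6 * prod(5)
= 13 * 12 * 11 * 10 * 9 * 8 * 7 * 6 * 5 * prod(4)
= 13 * 12 * 11 * 10 * 9 * 8 * 7 * 6 * 5 * 4 * prod(3)
= 13 * 12 * 11 * 10 * 9 * 8 * 7 * 6 * 5 * 4 * 3 * prod(2)
= 13 * 12 * 11 * 10 * 9 * 8 * 7 * 6 * 5 * 4 * 3 * 2 * prod(1)
= 13 * 12 * 11 * 10 * 9 * 8 * 7 * 6 * 5 * 4 * 3 * 2 * 1
= 6227020800

6227020800


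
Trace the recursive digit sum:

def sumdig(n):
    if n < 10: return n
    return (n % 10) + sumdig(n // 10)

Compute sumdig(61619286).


sumdig(61619286) = 6 + sumdig(6161928)
sumdig(6161928) = 8 + sumdig(616192)
sumdig(616192) = 2 + sumdig(61619)
sumdig(61619) = 9 + sumdig(6161)
sumdig(6161) = 1 + sumdig(616)
sumdig(616) = 6 + sumdig(61)
sumdig(61) = 1 + sumdig(6)
sumdig(6) = 6  (base case)
Total: 6 + 8 + 2 + 9 + 1 + 6 + 1 + 6 = 39

39


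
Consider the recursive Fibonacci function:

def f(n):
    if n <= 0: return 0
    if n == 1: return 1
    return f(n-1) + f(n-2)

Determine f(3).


Computing f(3) bottom-up:
f(0) = 0
f(1) = 1
f(2) = f(1) + f(0) = 1 + 0 = 1
f(3) = f(2) + f(1) = 1 + 1 = 2

2


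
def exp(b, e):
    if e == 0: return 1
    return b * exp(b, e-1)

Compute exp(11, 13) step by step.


exp(11, 13)
= 11 * exp(11, 12)
= 11 * 11 * exp(11, 11)
= 11 * 11 * 11 * exp(11, 10)
= 11 * 11 * 11 * 11 * exp(11, 9)
= 11 * 11 * 11 * 11 * 11 * exp(11, 8)
= 11 * 11 * 11 * 11 * 11 * 11 * exp(11, 7)
= 11 * 11 * 11 * 11 * 11 * 11 * 11 * exp(11, 6)
= 11 * 11 * 11 * 11 * 11 * 11 * 11 * 11 * exp(11, 5)
= 11 * 11 * 11 * 11 * 11 * 11 * 11 * 11 * 11 * exp(11, 4)
= 11 * 11 * 11 * 11 * 11 * 11 * 11 * 11 * 11 * 11 * exp(11, 3)
= 11 * 11 * 11 * 11 * 11 * 11 * 11 * 11 * 11 * 11 * 11 * exp(11, 2)
= 11 * 11 * 11 * 11 * 11 * 11 * 11 * 11 * 11 * 11 * 11 * 11 * exp(11, 1)
= 11 * 11 * 11 * 11 * 11 * 11 * 11 * 11 * 11 * 11 * 11 * 11 * 11 * exp(11, 0)
= 11 * 11 * 11 * 11 * 11 * 11 * 11 * 11 * 11 * 11 * 11 * 11 * 11 * 1
= 34522712143931

34522712143931


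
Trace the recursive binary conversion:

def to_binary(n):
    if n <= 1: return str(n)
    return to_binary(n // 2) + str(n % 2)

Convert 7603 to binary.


to_binary(7603) = to_binary(3801) + '1'
to_binary(3801) = to_binary(1900) + '1'
to_binary(1900) = to_binary(950) + '0'
to_binary(950) = to_binary(475) + '0'
to_binary(475) = to_binary(237) + '1'
to_binary(237) = to_binary(118) + '1'
to_binary(118) = to_binary(59) + '0'
to_binary(59) = to_binary(29) + '1'
to_binary(29) = to_binary(14) + '1'
to_binary(14) = to_binary(7) + '0'
to_binary(7) = to_binary(3) + '1'
to_binary(3) = to_binary(1) + '1'
to_binary(1) = '1'  (base case)
Concatenating: '1' + '1' + '1' + '0' + '1' + '1' + '0' + '1' + '1' + '0' + '0' + '1' + '1' = '1110110110011'

1110110110011


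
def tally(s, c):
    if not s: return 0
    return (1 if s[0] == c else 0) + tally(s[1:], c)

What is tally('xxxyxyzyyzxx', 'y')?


s[0]='x' != 'y' -> 0
s[0]='x' != 'y' -> 0
s[0]='x' != 'y' -> 0
s[0]='y' == 'y' -> 1
s[0]='x' != 'y' -> 0
s[0]='y' == 'y' -> 1
s[0]='z' != 'y' -> 0
s[0]='y' == 'y' -> 1
s[0]='y' == 'y' -> 1
s[0]='z' != 'y' -> 0
s[0]='x' != 'y' -> 0
s[0]='x' != 'y' -> 0
Sum: 0 + 0 + 0 + 1 + 0 + 1 + 0 + 1 + 1 + 0 + 0 + 0 = 4

4


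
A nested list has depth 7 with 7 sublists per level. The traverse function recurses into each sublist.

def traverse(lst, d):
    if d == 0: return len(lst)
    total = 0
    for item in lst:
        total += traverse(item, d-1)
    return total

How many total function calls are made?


At depth 0 (root): 1 call
At depth 1: each of 1 parents calls traverse on 7 children = 7 calls
At depth 2: each of 7 parents calls traverse on 7 children = 49 calls
At depth 3: each of 49 parents calls traverse on 7 children = 343 calls
At depth 4: each of 343 parents calls traverse on 7 children = 2401 calls
At depth 5: each of 2401 parents calls traverse on 7 children = 16807 calls
At depth 6: each of 16807 parents calls traverse on 7 children = 117649 calls
At depth 7: each of 117649 parents calls traverse on 7 children = 823543 calls
Total: 1 + 7 + 49 + 343 + 2401 + 16807 + 117649 + 823543 = 960800

960800


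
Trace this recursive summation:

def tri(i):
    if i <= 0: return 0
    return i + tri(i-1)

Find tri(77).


tri(77)
= 77 + 76 + 75 + 74 + 73 + 72 + 71 + 70 + 69 + 68 + 67 + 66 + 65 + 64 + 63 + 62 + 61 + 60 + 59 + 58 + 57 + 56 + 55 + 54 + 53 + 52 + 51 + 50 + 49 + 48 + 47 + 46 + 45 + 44 + 43 + 42 + 41 + 40 + 39 + 38 + 37 + 36 + 35 + 34 + 33 + 32 + 31 + 30 + 29 + 28 + 27 + 26 + 25 + 24 + 23 + 22 + 21 + 20 + 19 + 18 + 17 + 16 + 15 + 14 + 13 + 12 + 11 + 10 + 9 + 8 + 7 + 6 + 5 + 4 + 3 + 2 + 1 + tri(0)
= 77 + 76 + 75 + 74 + 73 + 72 + 71 + 70 + 69 + 68 + 67 + 66 + 65 + 64 + 63 + 62 + 61 + 60 + 59 + 58 + 57 + 56 + 55 + 54 + 53 + 52 + 51 + 50 + 49 + 48 + 47 + 46 + 45 + 44 + 43 + 42 + 41 + 40 + 39 + 38 + 37 + 36 + 35 + 34 + 33 + 32 + 31 + 30 + 29 + 28 + 27 + 26 + 25 + 24 + 23 + 22 + 21 + 20 + 19 + 18 + 17 + 16 + 15 + 14 + 13 + 12 + 11 + 10 + 9 + 8 + 7 + 6 + 5 + 4 + 3 + 2 + 1 + 0
= 3003

3003


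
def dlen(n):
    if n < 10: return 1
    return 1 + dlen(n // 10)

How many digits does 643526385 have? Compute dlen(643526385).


dlen(643526385) = 1 + dlen(64352638)
dlen(64352638) = 1 + dlen(6435263)
dlen(6435263) = 1 + dlen(643526)
dlen(643526) = 1 + dlen(64352)
dlen(64352) = 1 + dlen(6435)
dlen(6435) = 1 + dlen(643)
dlen(643) = 1 + dlen(64)
dlen(64) = 1 + dlen(6)
dlen(6) = 1  (base case: 6 < 10)
Unwinding: 1 + 1 + 1 + 1 + 1 + 1 + 1 + 1 + 1 = 9

9


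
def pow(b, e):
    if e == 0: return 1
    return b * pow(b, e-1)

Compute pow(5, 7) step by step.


pow(5, 7)
= 5 * pow(5, 6)
= 5 * 5 * pow(5, 5)
= 5 * 5 * 5 * pow(5, 4)
= 5 * 5 * 5 * 5 * pow(5, 3)
= 5 * 5 * 5 * 5 * 5 * pow(5, 2)
= 5 * 5 * 5 * 5 * 5 * 5 * pow(5, 1)
= 5 * 5 * 5 * 5 * 5 * 5 * 5 * pow(5, 0)
= 5 * 5 * 5 * 5 * 5 * 5 * 5 * 1
= 78125

78125


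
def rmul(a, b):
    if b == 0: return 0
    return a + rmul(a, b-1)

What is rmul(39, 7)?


rmul(39, 7) = 39 + rmul(39, 6)
rmul(39, 6) = 39 + rmul(39, 5)
rmul(39, 5) = 39 + rmul(39, 4)
rmul(39, 4) = 39 + rmul(39, 3)
rmul(39, 3) = 39 + rmul(39, 2)
rmul(39, 2) = 39 + rmul(39, 1)
rmul(39, 1) = 39 + rmul(39, 0)
rmul(39, 0) = 0  (base case)
Total: 39 + 39 + 39 + 39 + 39 + 39 + 39 + 0 = 273

273


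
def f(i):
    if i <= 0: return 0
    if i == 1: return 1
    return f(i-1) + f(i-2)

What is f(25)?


Computing f(25) bottom-up:
f(0) = 0
f(1) = 1
f(2) = f(1) + f(0) = 1 + 0 = 1
f(3) = f(2) + f(1) = 1 + 1 = 2
f(4) = f(3) + f(2) = 2 + 1 = 3
f(5) = f(4) + f(3) = 3 + 2 = 5
f(6) = f(5) + f(4) = 5 + 3 = 8
f(7) = f(6) + f(5) = 8 + 5 = 13
f(8) = f(7) + f(6) = 13 + 8 = 21
f(9) = f(8) + f(7) = 21 + 13 = 34
f(10) = f(9) + f(8) = 34 + 21 = 55
f(11) = f(10) + f(9) = 55 + 34 = 89
f(12) = f(11) + f(10) = 89 + 55 = 144
f(13) = f(12) + f(11) = 144 + 89 = 233
f(14) = f(13) + f(12) = 233 + 144 = 377
f(15) = f(14) + f(13) = 377 + 233 = 610
f(16) = f(15) + f(14) = 610 + 377 = 987
f(17) = f(16) + f(15) = 987 + 610 = 1597
f(18) = f(17) + f(16) = 1597 + 987 = 2584
f(19) = f(18) + f(17) = 2584 + 1597 = 4181
f(20) = f(19) + f(18) = 4181 + 2584 = 6765
f(21) = f(20) + f(19) = 6765 + 4181 = 10946
f(22) = f(21) + f(20) = 10946 + 6765 = 17711
f(23) = f(22) + f(21) = 17711 + 10946 = 28657
f(24) = f(23) + f(22) = 28657 + 17711 = 46368
f(25) = f(24) + f(23) = 46368 + 28657 = 75025

75025


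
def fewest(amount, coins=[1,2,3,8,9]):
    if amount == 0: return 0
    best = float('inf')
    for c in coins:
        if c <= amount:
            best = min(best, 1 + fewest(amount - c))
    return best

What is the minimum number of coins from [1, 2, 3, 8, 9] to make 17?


Building up with DP:
fewest(0) = 0
fewest(1) = min(1+fewest(0)=1+0=1) = 1
fewest(2) = min(1+fewest(1)=1+1=2, 1+fewest(0)=1+0=1) = 1
fewest(3) = min(1+fewest(2)=1+1=2, 1+fewest(1)=1+1=2, 1+fewest(0)=1+0=1) = 1
fewest(4) = min(1+fewest(3)=1+1=2, 1+fewest(2)=1+1=2, 1+fewest(1)=1+1=2) = 2
fewest(5) = min(1+fewest(4)=1+2=3, 1+fewest(3)=1+1=2, 1+fewest(2)=1+1=2) = 2
fewest(6) = min(1+fewest(5)=1+2=3, 1+fewest(4)=1+2=3, 1+fewest(3)=1+1=2) = 2
fewest(7) = min(1+fewest(6)=1+2=3, 1+fewest(5)=1+2=3, 1+fewest(4)=1+2=3) = 3
fewest(8) = min(1+fewest(7)=1+3=4, 1+fewest(6)=1+2=3, 1+fewest(5)=1+2=3, 1+fewest(0)=1+0=1) = 1
fewest(9) = min(1+fewest(8)=1+1=2, 1+fewest(7)=1+3=4, 1+fewest(6)=1+2=3, 1+fewest(1)=1+1=2, 1+fewest(0)=1+0=1) = 1
fewest(10) = min(1+fewest(9)=1+1=2, 1+fewest(8)=1+1=2, 1+fewest(7)=1+3=4, 1+fewest(2)=1+1=2, 1+fewest(1)=1+1=2) = 2
fewest(11) = min(1+fewest(10)=1+2=3, 1+fewest(9)=1+1=2, 1+fewest(8)=1+1=2, 1+fewest(3)=1+1=2, 1+fewest(2)=1+1=2) = 2
fewest(12) = min(1+fewest(11)=1+2=3, 1+fewest(10)=1+2=3, 1+fewest(9)=1+1=2, 1+fewest(4)=1+2=3, 1+fewest(3)=1+1=2) = 2
fewest(13) = min(1+fewest(12)=1+2=3, 1+fewest(11)=1+2=3, 1+fewest(10)=1+2=3, 1+fewest(5)=1+2=3, 1+fewest(4)=1+2=3) = 3
fewest(14) = min(1+fewest(13)=1+3=4, 1+fewest(12)=1+2=3, 1+fewest(11)=1+2=3, 1+fewest(6)=1+2=3, 1+fewest(5)=1+2=3) = 3
fewest(15) = min(1+fewest(14)=1+3=4, 1+fewest(13)=1+3=4, 1+fewest(12)=1+2=3, 1+fewest(7)=1+3=4, 1+fewest(6)=1+2=3) = 3
fewest(16) = min(1+fewest(15)=1+3=4, 1+fewest(14)=1+3=4, 1+fewest(13)=1+3=4, 1+fewest(8)=1+1=2, 1+fewest(7)=1+3=4) = 2
fewest(17) = min(1+fewest(16)=1+2=3, 1+fewest(15)=1+3=4, 1+fewest(14)=1+3=4, 1+fewest(9)=1+1=2, 1+fewest(8)=1+1=2) = 2

2


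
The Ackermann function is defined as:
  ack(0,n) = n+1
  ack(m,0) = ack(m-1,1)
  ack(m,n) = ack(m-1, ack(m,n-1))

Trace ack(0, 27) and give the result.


ack(0, 27) = 28
Result: ack(0, 27) = 28

28


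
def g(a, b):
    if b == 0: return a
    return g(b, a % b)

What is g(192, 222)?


g(192, 222) = g(222, 192)
g(222, 192) = g(192, 30)
g(192, 30) = g(30, 12)
g(30, 12) = g(12, 6)
g(12, 6) = g(6, 0)
g(6, 0) = 6  (base case)

6


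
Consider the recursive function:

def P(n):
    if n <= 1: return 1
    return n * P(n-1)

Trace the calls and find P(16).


P(16)
= 16 * P(15)
= 16 * 15 * P(14)
= 16 * 15 * 14 * P(13)
= 16 * 15 * 14 * 13 * P(12)
= 16 * 15 * 14 * 13 * 12 * P(11)
= 16 * 15 * 14 * 13 * 12 * 11 * P(10)
= 16 * 15 * 14 * 13 * 12 * 11 * 10 * P(9)
= 16 * 15 * 14 * 13 * 12 * 11 * 10 * 9 * P(8)
= 16 * 15 * 14 * 13 * 12 * 11 * 10 * 9 * 8 * P(7)
= 16 * 15 * 14 * 13 * 12 * 11 * 10 * 9 * 8 * 7 * P(6)
= 16 * 15 * 14 * 13 * 12 * 11 * 10 * 9 * 8 * 7 * 6 * P(5)
= 16 * 15 * 14 * 13 * 12 * 11 * 10 * 9 * 8 * 7 * 6 * 5 * P(4)
= 16 * 15 * 14 * 13 * 12 * 11 * 10 * 9 * 8 * 7 * 6 * 5 * 4 * P(3)
= 16 * 15 * 14 * 13 * 12 * 11 * 10 * 9 * 8 * 7 * 6 * 5 * 4 * 3 * P(2)
= 16 * 15 * 14 * 13 * 12 * 11 * 10 * 9 * 8 * 7 * 6 * 5 * 4 * 3 * 2 * P(1)
= 16 * 15 * 14 * 13 * 12 * 11 * 10 * 9 * 8 * 7 * 6 * 5 * 4 * 3 * 2 * 1
= 20922789888000

20922789888000


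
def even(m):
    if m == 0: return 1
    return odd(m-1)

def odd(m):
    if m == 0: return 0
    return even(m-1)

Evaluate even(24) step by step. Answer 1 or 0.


even(24) = odd(23)
odd(23) = even(22)
even(22) = odd(21)
odd(21) = even(20)
even(20) = odd(19)
odd(19) = even(18)
even(18) = odd(17)
odd(17) = even(16)
even(16) = odd(15)
odd(15) = even(14)
even(14) = odd(13)
odd(13) = even(12)
even(12) = odd(11)
odd(11) = even(10)
even(10) = odd(9)
odd(9) = even(8)
even(8) = odd(7)
odd(7) = even(6)
even(6) = odd(5)
odd(5) = even(4)
even(4) = odd(3)
odd(3) = even(2)
even(2) = odd(1)
odd(1) = even(0)
even(0) = 1  (base case)
Result: 1

1


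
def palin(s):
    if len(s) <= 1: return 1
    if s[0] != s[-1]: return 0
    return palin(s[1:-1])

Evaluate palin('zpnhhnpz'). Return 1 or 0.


palin('zpnhhnpz'): s[0]='z' == s[-1]='z' -> check palin('pnhhnp')
palin('pnhhnp'): s[0]='p' == s[-1]='p' -> check palin('nhhn')
palin('nhhn'): s[0]='n' == s[-1]='n' -> check palin('hh')
palin('hh'): s[0]='h' == s[-1]='h' -> check palin('')
palin(''): len <= 1 -> return 1  (base case)
Result: 1 (palindrome)

1


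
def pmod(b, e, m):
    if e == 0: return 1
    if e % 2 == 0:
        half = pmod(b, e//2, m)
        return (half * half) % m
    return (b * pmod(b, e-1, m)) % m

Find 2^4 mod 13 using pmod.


pmod(2, 4, 13): e is even, compute pmod(2, 2, 13)
  pmod(2, 2, 13): e is even, compute pmod(2, 1, 13)
    pmod(2, 1, 13): e is odd, compute pmod(2, 0, 13)
      pmod(2, 0, 13) = 1
    (2 * 1) % 13 = 2
  half=2, (2*2) % 13 = 4
half=4, (4*4) % 13 = 3

3


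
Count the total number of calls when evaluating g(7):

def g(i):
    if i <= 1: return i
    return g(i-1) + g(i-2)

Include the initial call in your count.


Let C(n) = total calls for g(n)
C(0) = 1, C(1) = 1
C(2) = 1 + C(1) + C(0) = 1 + 1 + 1 = 3
C(3) = 1 + C(2) + C(1) = 1 + 3 + 1 = 5
C(4) = 1 + C(3) + C(2) = 1 + 5 + 3 = 9
C(5) = 1 + C(4) + C(3) = 1 + 9 + 5 = 15
C(6) = 1 + C(5) + C(4) = 1 + 15 + 9 = 25
C(7) = 1 + C(6) + C(5) = 1 + 25 + 15 = 41

41


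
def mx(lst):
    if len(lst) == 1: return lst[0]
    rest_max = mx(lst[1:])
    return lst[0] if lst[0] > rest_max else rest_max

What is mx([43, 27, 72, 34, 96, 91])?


mx([43, 27, 72, 34, 96, 91]): compare 43 with mx([27, 72, 34, 96, 91])
mx([27, 72, 34, 96, 91]): compare 27 with mx([72, 34, 96, 91])
mx([72, 34, 96, 91]): compare 72 with mx([34, 96, 91])
mx([34, 96, 91]): compare 34 with mx([96, 91])
mx([96, 91]): compare 96 with mx([91])
mx([91]) = 91  (base case)
Compare 96 with 91 -> 96
Compare 34 with 96 -> 96
Compare 72 with 96 -> 96
Compare 27 with 96 -> 96
Compare 43 with 96 -> 96

96


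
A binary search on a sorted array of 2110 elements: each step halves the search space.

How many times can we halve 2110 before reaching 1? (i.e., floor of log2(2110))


2110 / 2 = 1055
1055 / 2 = 527
527 / 2 = 263
263 / 2 = 131
131 / 2 = 65
65 / 2 = 32
32 / 2 = 16
16 / 2 = 8
8 / 2 = 4
4 / 2 = 2
2 / 2 = 1
Reached 1 after 11 halvings

11


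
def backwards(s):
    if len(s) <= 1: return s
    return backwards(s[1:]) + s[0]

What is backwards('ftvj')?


backwards('ftvj') = backwards('tvj') + 'f'
backwards('tvj') = backwards('vj') + 't'
backwards('vj') = backwards('j') + 'v'
backwards('j') = 'j'  (base case)
Concatenating: 'j' + 'v' + 't' + 'f' = 'jvtf'

jvtf


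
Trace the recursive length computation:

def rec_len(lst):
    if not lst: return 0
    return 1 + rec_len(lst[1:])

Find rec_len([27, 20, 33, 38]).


rec_len([27, 20, 33, 38]) = 1 + rec_len([20, 33, 38])
rec_len([20, 33, 38]) = 1 + rec_len([33, 38])
rec_len([33, 38]) = 1 + rec_len([38])
rec_len([38]) = 1 + rec_len([])
rec_len([]) = 0  (base case)
Unwinding: 1 + 1 + 1 + 1 + 0 = 4

4


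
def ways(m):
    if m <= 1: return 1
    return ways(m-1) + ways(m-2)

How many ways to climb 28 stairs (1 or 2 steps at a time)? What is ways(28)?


Building up from base cases:
ways(0) = 1
ways(1) = 1
ways(2) = ways(1) + ways(0) = 1 + 1 = 2
ways(3) = ways(2) + ways(1) = 2 + 1 = 3
ways(4) = ways(3) + ways(2) = 3 + 2 = 5
ways(5) = ways(4) + ways(3) = 5 + 3 = 8
ways(6) = ways(5) + ways(4) = 8 + 5 = 13
ways(7) = ways(6) + ways(5) = 13 + 8 = 21
ways(8) = ways(7) + ways(6) = 21 + 13 = 34
ways(9) = ways(8) + ways(7) = 34 + 21 = 55
ways(10) = ways(9) + ways(8) = 55 + 34 = 89
ways(11) = ways(10) + ways(9) = 89 + 55 = 144
ways(12) = ways(11) + ways(10) = 144 + 89 = 233
ways(13) = ways(12) + ways(11) = 233 + 144 = 377
ways(14) = ways(13) + ways(12) = 377 + 233 = 610
ways(15) = ways(14) + ways(13) = 610 + 377 = 987
ways(16) = ways(15) + ways(14) = 987 + 610 = 1597
ways(17) = ways(16) + ways(15) = 1597 + 987 = 2584
ways(18) = ways(17) + ways(16) = 2584 + 1597 = 4181
ways(19) = ways(18) + ways(17) = 4181 + 2584 = 6765
ways(20) = ways(19) + ways(18) = 6765 + 4181 = 10946
ways(21) = ways(20) + ways(19) = 10946 + 6765 = 17711
ways(22) = ways(21) + ways(20) = 17711 + 10946 = 28657
ways(23) = ways(22) + ways(21) = 28657 + 17711 = 46368
ways(24) = ways(23) + ways(22) = 46368 + 28657 = 75025
ways(25) = ways(24) + ways(23) = 75025 + 46368 = 121393
ways(26) = ways(25) + ways(24) = 121393 + 75025 = 196418
ways(27) = ways(26) + ways(25) = 196418 + 121393 = 317811
ways(28) = ways(27) + ways(26) = 317811 + 196418 = 514229

514229


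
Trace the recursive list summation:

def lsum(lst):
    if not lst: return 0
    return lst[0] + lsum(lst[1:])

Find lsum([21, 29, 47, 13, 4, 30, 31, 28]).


lsum([21, 29, 47, 13, 4, 30, 31, 28]) = 21 + lsum([29, 47, 13, 4, 30, 31, 28])
lsum([29, 47, 13, 4, 30, 31, 28]) = 29 + lsum([47, 13, 4, 30, 31, 28])
lsum([47, 13, 4, 30, 31, 28]) = 47 + lsum([13, 4, 30, 31, 28])
lsum([13, 4, 30, 31, 28]) = 13 + lsum([4, 30, 31, 28])
lsum([4, 30, 31, 28]) = 4 + lsum([30, 31, 28])
lsum([30, 31, 28]) = 30 + lsum([31, 28])
lsum([31, 28]) = 31 + lsum([28])
lsum([28]) = 28 + lsum([])
lsum([]) = 0  (base case)
Total: 21 + 29 + 47 + 13 + 4 + 30 + 31 + 28 + 0 = 203

203


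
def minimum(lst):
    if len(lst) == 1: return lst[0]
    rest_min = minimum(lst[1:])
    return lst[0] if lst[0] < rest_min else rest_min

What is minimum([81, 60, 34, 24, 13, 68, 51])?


minimum([81, 60, 34, 24, 13, 68, 51]): compare 81 with minimum([60, 34, 24, 13, 68, 51])
minimum([60, 34, 24, 13, 68, 51]): compare 60 with minimum([34, 24, 13, 68, 51])
minimum([34, 24, 13, 68, 51]): compare 34 with minimum([24, 13, 68, 51])
minimum([24, 13, 68, 51]): compare 24 with minimum([13, 68, 51])
minimum([13, 68, 51]): compare 13 with minimum([68, 51])
minimum([68, 51]): compare 68 with minimum([51])
minimum([51]) = 51  (base case)
Compare 68 with 51 -> 51
Compare 13 with 51 -> 13
Compare 24 with 13 -> 13
Compare 34 with 13 -> 13
Compare 60 with 13 -> 13
Compare 81 with 13 -> 13

13


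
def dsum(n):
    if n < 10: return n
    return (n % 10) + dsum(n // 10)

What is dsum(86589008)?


dsum(86589008) = 8 + dsum(8658900)
dsum(8658900) = 0 + dsum(865890)
dsum(865890) = 0 + dsum(86589)
dsum(86589) = 9 + dsum(8658)
dsum(8658) = 8 + dsum(865)
dsum(865) = 5 + dsum(86)
dsum(86) = 6 + dsum(8)
dsum(8) = 8  (base case)
Total: 8 + 0 + 0 + 9 + 8 + 5 + 6 + 8 = 44

44


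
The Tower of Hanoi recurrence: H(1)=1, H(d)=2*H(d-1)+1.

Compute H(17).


H(17) = 2 * H(16) + 1
H(16) = 2 * H(15) + 1
H(15) = 2 * H(14) + 1
H(14) = 2 * H(13) + 1
H(13) = 2 * H(12) + 1
H(12) = 2 * H(11) + 1
H(11) = 2 * H(10) + 1
H(10) = 2 * H(9) + 1
H(9) = 2 * H(8) + 1
H(8) = 2 * H(7) + 1
H(7) = 2 * H(6) + 1
H(6) = 2 * H(5) + 1
H(5) = 2 * H(4) + 1
H(4) = 2 * H(3) + 1
H(3) = 2 * H(2) + 1
H(2) = 2 * H(1) + 1
H(1) = 1  (base case)
H(2) = 2 * 1 + 1 = 3
H(3) = 2 * 3 + 1 = 7
H(4) = 2 * 7 + 1 = 15
H(5) = 2 * 15 + 1 = 31
H(6) = 2 * 31 + 1 = 63
H(7) = 2 * 63 + 1 = 127
H(8) = 2 * 127 + 1 = 255
H(9) = 2 * 255 + 1 = 511
H(10) = 2 * 511 + 1 = 1023
H(11) = 2 * 1023 + 1 = 2047
H(12) = 2 * 2047 + 1 = 4095
H(13) = 2 * 4095 + 1 = 8191
H(14) = 2 * 8191 + 1 = 16383
H(15) = 2 * 16383 + 1 = 32767
H(16) = 2 * 32767 + 1 = 65535
H(17) = 2 * 65535 + 1 = 131071

131071


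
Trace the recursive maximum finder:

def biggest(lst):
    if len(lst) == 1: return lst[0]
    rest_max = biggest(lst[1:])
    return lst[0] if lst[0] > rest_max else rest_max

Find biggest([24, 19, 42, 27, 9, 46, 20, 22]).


biggest([24, 19, 42, 27, 9, 46, 20, 22]): compare 24 with biggest([19, 42, 27, 9, 46, 20, 22])
biggest([19, 42, 27, 9, 46, 20, 22]): compare 19 with biggest([42, 27, 9, 46, 20, 22])
biggest([42, 27, 9, 46, 20, 22]): compare 42 with biggest([27, 9, 46, 20, 22])
biggest([27, 9, 46, 20, 22]): compare 27 with biggest([9, 46, 20, 22])
biggest([9, 46, 20, 22]): compare 9 with biggest([46, 20, 22])
biggest([46, 20, 22]): compare 46 with biggest([20, 22])
biggest([20, 22]): compare 20 with biggest([22])
biggest([22]) = 22  (base case)
Compare 20 with 22 -> 22
Compare 46 with 22 -> 46
Compare 9 with 46 -> 46
Compare 27 with 46 -> 46
Compare 42 with 46 -> 46
Compare 19 with 46 -> 46
Compare 24 with 46 -> 46

46


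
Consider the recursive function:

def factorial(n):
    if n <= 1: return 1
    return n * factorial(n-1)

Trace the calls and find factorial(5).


factorial(5)
= 5 * factorial(4)
= 5 * 4 * factorial(3)
= 5 * 4 * 3 * factorial(2)
= 5 * 4 * 3 * 2 * factorial(1)
= 5 * 4 * 3 * 2 * 1
= 120

120


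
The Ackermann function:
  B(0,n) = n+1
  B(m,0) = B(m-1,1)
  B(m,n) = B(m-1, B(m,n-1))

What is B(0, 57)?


B(0, 57) = 58
Result: B(0, 57) = 58

58


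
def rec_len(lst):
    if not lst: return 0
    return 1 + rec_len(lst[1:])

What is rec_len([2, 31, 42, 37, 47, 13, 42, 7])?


rec_len([2, 31, 42, 37, 47, 13, 42, 7]) = 1 + rec_len([31, 42, 37, 47, 13, 42, 7])
rec_len([31, 42, 37, 47, 13, 42, 7]) = 1 + rec_len([42, 37, 47, 13, 42, 7])
rec_len([42, 37, 47, 13, 42, 7]) = 1 + rec_len([37, 47, 13, 42, 7])
rec_len([37, 47, 13, 42, 7]) = 1 + rec_len([47, 13, 42, 7])
rec_len([47, 13, 42, 7]) = 1 + rec_len([13, 42, 7])
rec_len([13, 42, 7]) = 1 + rec_len([42, 7])
rec_len([42, 7]) = 1 + rec_len([7])
rec_len([7]) = 1 + rec_len([])
rec_len([]) = 0  (base case)
Unwinding: 1 + 1 + 1 + 1 + 1 + 1 + 1 + 1 + 0 = 8

8


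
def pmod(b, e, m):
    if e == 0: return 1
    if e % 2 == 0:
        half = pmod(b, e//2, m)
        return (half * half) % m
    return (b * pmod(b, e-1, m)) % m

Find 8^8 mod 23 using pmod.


pmod(8, 8, 23): e is even, compute pmod(8, 4, 23)
  pmod(8, 4, 23): e is even, compute pmod(8, 2, 23)
    pmod(8, 2, 23): e is even, compute pmod(8, 1, 23)
      pmod(8, 1, 23): e is odd, compute pmod(8, 0, 23)
        pmod(8, 0, 23) = 1
      (8 * 1) % 23 = 8
    half=8, (8*8) % 23 = 18
  half=18, (18*18) % 23 = 2
half=2, (2*2) % 23 = 4

4


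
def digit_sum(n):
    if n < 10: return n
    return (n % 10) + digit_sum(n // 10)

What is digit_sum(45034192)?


digit_sum(45034192) = 2 + digit_sum(4503419)
digit_sum(4503419) = 9 + digit_sum(450341)
digit_sum(450341) = 1 + digit_sum(45034)
digit_sum(45034) = 4 + digit_sum(4503)
digit_sum(4503) = 3 + digit_sum(450)
digit_sum(450) = 0 + digit_sum(45)
digit_sum(45) = 5 + digit_sum(4)
digit_sum(4) = 4  (base case)
Total: 2 + 9 + 1 + 4 + 3 + 0 + 5 + 4 = 28

28


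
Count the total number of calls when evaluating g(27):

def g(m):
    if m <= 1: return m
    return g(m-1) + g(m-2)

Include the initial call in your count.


Let C(n) = total calls for g(n)
C(0) = 1, C(1) = 1
C(2) = 1 + C(1) + C(0) = 1 + 1 + 1 = 3
C(3) = 1 + C(2) + C(1) = 1 + 3 + 1 = 5
C(4) = 1 + C(3) + C(2) = 1 + 5 + 3 = 9
C(5) = 1 + C(4) + C(3) = 1 + 9 + 5 = 15
C(6) = 1 + C(5) + C(4) = 1 + 15 + 9 = 25
C(7) = 1 + C(6) + C(5) = 1 + 25 + 15 = 41
C(8) = 1 + C(7) + C(6) = 1 + 41 + 25 = 67
C(9) = 1 + C(8) + C(7) = 1 + 67 + 41 = 109
C(10) = 1 + C(9) + C(8) = 1 + 109 + 67 = 177
C(11) = 1 + C(10) + C(9) = 1 + 177 + 109 = 287
C(12) = 1 + C(11) + C(10) = 1 + 287 + 177 = 465
C(13) = 1 + C(12) + C(11) = 1 + 465 + 287 = 753
C(14) = 1 + C(13) + C(12) = 1 + 753 + 465 = 1219
C(15) = 1 + C(14) + C(13) = 1 + 1219 + 753 = 1973
C(16) = 1 + C(15) + C(14) = 1 + 1973 + 1219 = 3193
C(17) = 1 + C(16) + C(15) = 1 + 3193 + 1973 = 5167
C(18) = 1 + C(17) + C(16) = 1 + 5167 + 3193 = 8361
C(19) = 1 + C(18) + C(17) = 1 + 8361 + 5167 = 13529
C(20) = 1 + C(19) + C(18) = 1 + 13529 + 8361 = 21891
C(21) = 1 + C(20) + C(19) = 1 + 21891 + 13529 = 35421
C(22) = 1 + C(21) + C(20) = 1 + 35421 + 21891 = 57313
C(23) = 1 + C(22) + C(21) = 1 + 57313 + 35421 = 92735
C(24) = 1 + C(23) + C(22) = 1 + 92735 + 57313 = 150049
C(25) = 1 + C(24) + C(23) = 1 + 150049 + 92735 = 242785
C(26) = 1 + C(25) + C(24) = 1 + 242785 + 150049 = 392835
C(27) = 1 + C(26) + C(25) = 1 + 392835 + 242785 = 635621

635621


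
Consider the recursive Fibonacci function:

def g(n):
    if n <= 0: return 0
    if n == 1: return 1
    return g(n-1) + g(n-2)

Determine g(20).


Computing g(20) bottom-up:
g(0) = 0
g(1) = 1
g(2) = g(1) + g(0) = 1 + 0 = 1
g(3) = g(2) + g(1) = 1 + 1 = 2
g(4) = g(3) + g(2) = 2 + 1 = 3
g(5) = g(4) + g(3) = 3 + 2 = 5
g(6) = g(5) + g(4) = 5 + 3 = 8
g(7) = g(6) + g(5) = 8 + 5 = 13
g(8) = g(7) + g(6) = 13 + 8 = 21
g(9) = g(8) + g(7) = 21 + 13 = 34
g(10) = g(9) + g(8) = 34 + 21 = 55
g(11) = g(10) + g(9) = 55 + 34 = 89
g(12) = g(11) + g(10) = 89 + 55 = 144
g(13) = g(12) + g(11) = 144 + 89 = 233
g(14) = g(13) + g(12) = 233 + 144 = 377
g(15) = g(14) + g(13) = 377 + 233 = 610
g(16) = g(15) + g(14) = 610 + 377 = 987
g(17) = g(16) + g(15) = 987 + 610 = 1597
g(18) = g(17) + g(16) = 1597 + 987 = 2584
g(19) = g(18) + g(17) = 2584 + 1597 = 4181
g(20) = g(19) + g(18) = 4181 + 2584 = 6765

6765


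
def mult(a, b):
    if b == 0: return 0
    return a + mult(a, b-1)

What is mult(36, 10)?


mult(36, 10) = 36 + mult(36, 9)
mult(36, 9) = 36 + mult(36, 8)
mult(36, 8) = 36 + mult(36, 7)
mult(36, 7) = 36 + mult(36, 6)
mult(36, 6) = 36 + mult(36, 5)
mult(36, 5) = 36 + mult(36, 4)
mult(36, 4) = 36 + mult(36, 3)
mult(36, 3) = 36 + mult(36, 2)
mult(36, 2) = 36 + mult(36, 1)
mult(36, 1) = 36 + mult(36, 0)
mult(36, 0) = 0  (base case)
Total: 36 + 36 + 36 + 36 + 36 + 36 + 36 + 36 + 36 + 36 + 0 = 360

360


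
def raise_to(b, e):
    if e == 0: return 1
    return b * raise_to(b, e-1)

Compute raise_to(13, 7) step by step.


raise_to(13, 7)
= 13 * raise_to(13, 6)
= 13 * 13 * raise_to(13, 5)
= 13 * 13 * 13 * raise_to(13, 4)
= 13 * 13 * 13 * 13 * raise_to(13, 3)
= 13 * 13 * 13 * 13 * 13 * raise_to(13, 2)
= 13 * 13 * 13 * 13 * 13 * 13 * raise_to(13, 1)
= 13 * 13 * 13 * 13 * 13 * 13 * 13 * raise_to(13, 0)
= 13 * 13 * 13 * 13 * 13 * 13 * 13 * 1
= 62748517

62748517


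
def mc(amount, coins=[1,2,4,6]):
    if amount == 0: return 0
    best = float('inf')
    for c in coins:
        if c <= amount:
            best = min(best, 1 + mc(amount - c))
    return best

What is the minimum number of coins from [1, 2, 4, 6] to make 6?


Building up with DP:
mc(0) = 0
mc(1) = min(1+mc(0)=1+0=1) = 1
mc(2) = min(1+mc(1)=1+1=2, 1+mc(0)=1+0=1) = 1
mc(3) = min(1+mc(2)=1+1=2, 1+mc(1)=1+1=2) = 2
mc(4) = min(1+mc(3)=1+2=3, 1+mc(2)=1+1=2, 1+mc(0)=1+0=1) = 1
mc(5) = min(1+mc(4)=1+1=2, 1+mc(3)=1+2=3, 1+mc(1)=1+1=2) = 2
mc(6) = min(1+mc(5)=1+2=3, 1+mc(4)=1+1=2, 1+mc(2)=1+1=2, 1+mc(0)=1+0=1) = 1

1


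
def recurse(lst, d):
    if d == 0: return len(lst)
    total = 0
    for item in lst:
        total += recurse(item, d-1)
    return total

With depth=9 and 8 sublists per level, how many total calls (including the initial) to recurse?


At depth 0 (root): 1 call
At depth 1: each of 1 parents calls recurse on 8 children = 8 calls
At depth 2: each of 8 parents calls recurse on 8 children = 64 calls
At depth 3: each of 64 parents calls recurse on 8 children = 512 calls
At depth 4: each of 512 parents calls recurse on 8 children = 4096 calls
At depth 5: each of 4096 parents calls recurse on 8 children = 32768 calls
At depth 6: each of 32768 parents calls recurse on 8 children = 262144 calls
At depth 7: each of 262144 parents calls recurse on 8 children = 2097152 calls
At depth 8: each of 2097152 parents calls recurse on 8 children = 16777216 calls
At depth 9: each of 16777216 parents calls recurse on 8 children = 134217728 calls
Total: 1 + 8 + 64 + 512 + 4096 + 32768 + 262144 + 2097152 + 16777216 + 134217728 = 153391689

153391689


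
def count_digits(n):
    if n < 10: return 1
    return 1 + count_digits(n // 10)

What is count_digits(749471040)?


count_digits(749471040) = 1 + count_digits(74947104)
count_digits(74947104) = 1 + count_digits(7494710)
count_digits(7494710) = 1 + count_digits(749471)
count_digits(749471) = 1 + count_digits(74947)
count_digits(74947) = 1 + count_digits(7494)
count_digits(7494) = 1 + count_digits(749)
count_digits(749) = 1 + count_digits(74)
count_digits(74) = 1 + count_digits(7)
count_digits(7) = 1  (base case: 7 < 10)
Unwinding: 1 + 1 + 1 + 1 + 1 + 1 + 1 + 1 + 1 = 9

9
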